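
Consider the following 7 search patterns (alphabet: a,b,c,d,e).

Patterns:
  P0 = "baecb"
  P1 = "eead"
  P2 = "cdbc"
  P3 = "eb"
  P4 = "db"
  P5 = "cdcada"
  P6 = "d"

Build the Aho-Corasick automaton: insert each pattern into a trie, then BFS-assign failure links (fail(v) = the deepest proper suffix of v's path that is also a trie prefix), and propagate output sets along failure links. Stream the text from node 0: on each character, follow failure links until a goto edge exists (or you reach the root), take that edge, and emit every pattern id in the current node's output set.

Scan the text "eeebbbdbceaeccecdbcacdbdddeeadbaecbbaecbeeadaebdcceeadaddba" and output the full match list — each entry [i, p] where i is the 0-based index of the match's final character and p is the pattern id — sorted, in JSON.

Construct AC machine:
Trie nodes:
  n0 'ε': b→1 c→10 d→15 e→6
  n1 'b': a→2
  n2 'ba': e→3
  n3 'bae': c→4
  n4 'baec': b→5
  n5 'baecb': ·  ←P0
  n6 'e': b→14 e→7
  n7 'ee': a→8
  n8 'eea': d→9
  n9 'eead': ·  ←P1
  n10 'c': d→11
  n11 'cd': b→12 c→17
  n12 'cdb': c→13
  n13 'cdbc': ·  ←P2
  n14 'eb': ·  ←P3
  n15 'd': b→16  ←P6
  n16 'db': ·  ←P4
  n17 'cdc': a→18
  n18 'cdca': d→19
  n19 'cdcad': a→20
  n20 'cdcada': ·  ←P5

Failure links (BFS by depth):
  fail(1) 'b': from fail(0)=0 chase 'b': 0 ⇒ 0;  out=∅∪out(0)=∅
  fail(6) 'e': from fail(0)=0 chase 'e': 0 ⇒ 0;  out=∅∪out(0)=∅
  fail(10) 'c': from fail(0)=0 chase 'c': 0 ⇒ 0;  out=∅∪out(0)=∅
  fail(15) 'd': from fail(0)=0 chase 'd': 0 ⇒ 0;  out={6}∪out(0)={6}
  fail(2) 'ba': from fail(1)=0 chase 'a': 0 ⇒ 0;  out=∅∪out(0)=∅
  fail(7) 'ee': from fail(6)=0 chase 'e': 0 ⇒ 6;  out=∅∪out(6)=∅
  fail(11) 'cd': from fail(10)=0 chase 'd': 0 ⇒ 15;  out=∅∪out(15)={6}
  fail(14) 'eb': from fail(6)=0 chase 'b': 0 ⇒ 1;  out={3}∪out(1)={3}
  fail(16) 'db': from fail(15)=0 chase 'b': 0 ⇒ 1;  out={4}∪out(1)={4}
  fail(3) 'bae': from fail(2)=0 chase 'e': 0 ⇒ 6;  out=∅∪out(6)=∅
  fail(8) 'eea': from fail(7)=6 chase 'a': 6→0 ⇒ 0;  out=∅∪out(0)=∅
  fail(12) 'cdb': from fail(11)=15 chase 'b': 15 ⇒ 16;  out=∅∪out(16)={4}
  fail(17) 'cdc': from fail(11)=15 chase 'c': 15→0 ⇒ 10;  out=∅∪out(10)=∅
  fail(4) 'baec': from fail(3)=6 chase 'c': 6→0 ⇒ 10;  out=∅∪out(10)=∅
  fail(9) 'eead': from fail(8)=0 chase 'd': 0 ⇒ 15;  out={1}∪out(15)={1,6}
  fail(13) 'cdbc': from fail(12)=16 chase 'c': 16→1→0 ⇒ 10;  out={2}∪out(10)={2}
  fail(18) 'cdca': from fail(17)=10 chase 'a': 10→0 ⇒ 0;  out=∅∪out(0)=∅
  fail(5) 'baecb': from fail(4)=10 chase 'b': 10→0 ⇒ 1;  out={0}∪out(1)={0}
  fail(19) 'cdcad': from fail(18)=0 chase 'd': 0 ⇒ 15;  out=∅∪out(15)={6}
  fail(20) 'cdcada': from fail(19)=15 chase 'a': 15→0 ⇒ 0;  out={5}∪out(0)={5}

Scan:
i=0 'e': node 0→6
i=1 'e': node 6→7
i=2 'e': node 7→7 (via fail)
i=3 'b': node 7→14 (via fail)  → match P3@[2:3]
i=4 'b': node 14→1 (via fail)
i=5 'b': node 1→1 (via fail)
i=6 'd': node 1→15 (via fail)  → match P6@[6:6]
i=7 'b': node 15→16  → match P4@[6:7]
i=8 'c': node 16→10 (via fail)
i=9 'e': node 10→6 (via fail)
i=10 'a': node 6→0 (via fail)
i=11 'e': node 0→6
i=12 'c': node 6→10 (via fail)
i=13 'c': node 10→10 (via fail)
i=14 'e': node 10→6 (via fail)
i=15 'c': node 6→10 (via fail)
i=16 'd': node 10→11  → match P6@[16:16]
i=17 'b': node 11→12  → match P4@[16:17]
i=18 'c': node 12→13  → match P2@[15:18]
i=19 'a': node 13→0 (via fail)
i=20 'c': node 0→10
i=21 'd': node 10→11  → match P6@[21:21]
i=22 'b': node 11→12  → match P4@[21:22]
i=23 'd': node 12→15 (via fail)  → match P6@[23:23]
i=24 'd': node 15→15 (via fail)  → match P6@[24:24]
i=25 'd': node 15→15 (via fail)  → match P6@[25:25]
i=26 'e': node 15→6 (via fail)
i=27 'e': node 6→7
i=28 'a': node 7→8
i=29 'd': node 8→9  → match P1@[26:29],P6@[29:29]
i=30 'b': node 9→16 (via fail)  → match P4@[29:30]
i=31 'a': node 16→2 (via fail)
i=32 'e': node 2→3
i=33 'c': node 3→4
i=34 'b': node 4→5  → match P0@[30:34]
i=35 'b': node 5→1 (via fail)
i=36 'a': node 1→2
i=37 'e': node 2→3
i=38 'c': node 3→4
i=39 'b': node 4→5  → match P0@[35:39]
i=40 'e': node 5→6 (via fail)
i=41 'e': node 6→7
i=42 'a': node 7→8
i=43 'd': node 8→9  → match P1@[40:43],P6@[43:43]
i=44 'a': node 9→0 (via fail)
i=45 'e': node 0→6
i=46 'b': node 6→14  → match P3@[45:46]
i=47 'd': node 14→15 (via fail)  → match P6@[47:47]
i=48 'c': node 15→10 (via fail)
i=49 'c': node 10→10 (via fail)
i=50 'e': node 10→6 (via fail)
i=51 'e': node 6→7
i=52 'a': node 7→8
i=53 'd': node 8→9  → match P1@[50:53],P6@[53:53]
i=54 'a': node 9→0 (via fail)
i=55 'd': node 0→15  → match P6@[55:55]
i=56 'd': node 15→15 (via fail)  → match P6@[56:56]
i=57 'b': node 15→16  → match P4@[56:57]
i=58 'a': node 16→2 (via fail)

Result: [[3,3],[6,6],[7,4],[16,6],[17,4],[18,2],[21,6],[22,4],[23,6],[24,6],[25,6],[29,1],[29,6],[30,4],[34,0],[39,0],[43,1],[43,6],[46,3],[47,6],[53,1],[53,6],[55,6],[56,6],[57,4]]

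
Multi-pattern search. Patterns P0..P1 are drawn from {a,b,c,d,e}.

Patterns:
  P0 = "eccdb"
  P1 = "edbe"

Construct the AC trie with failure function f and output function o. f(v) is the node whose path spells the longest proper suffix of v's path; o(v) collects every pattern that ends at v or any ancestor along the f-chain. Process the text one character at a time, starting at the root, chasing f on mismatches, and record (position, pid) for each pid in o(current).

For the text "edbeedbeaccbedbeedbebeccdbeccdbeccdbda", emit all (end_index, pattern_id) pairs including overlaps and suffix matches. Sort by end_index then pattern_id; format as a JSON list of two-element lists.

Build automaton:
Trie nodes:
  0='ε' goto e→1
  1='e' goto c→2 d→6
  2='ec' goto c→3
  3='ecc' goto d→4
  4='eccd' goto b→5
  5='eccdb' goto ·  ←P0
  6='ed' goto b→7
  7='edb' goto e→8
  8='edbe' goto ·  ←P1

BFS fail/out derivation:
  n1('e'): parent n0 fail=0; on 'e' 0 → fail=0;  out ∅∪∅=∅
  n2('ec'): parent n1 fail=0; on 'c' 0 → fail=0;  out ∅∪∅=∅
  n6('ed'): parent n1 fail=0; on 'd' 0 → fail=0;  out ∅∪∅=∅
  n3('ecc'): parent n2 fail=0; on 'c' 0 → fail=0;  out ∅∪∅=∅
  n7('edb'): parent n6 fail=0; on 'b' 0 → fail=0;  out ∅∪∅=∅
  n4('eccd'): parent n3 fail=0; on 'd' 0 → fail=0;  out ∅∪∅=∅
  n8('edbe'): parent n7 fail=0; on 'e' 0 → fail=1;  out {1}∪∅={1}
  n5('eccdb'): parent n4 fail=0; on 'b' 0 → fail=0;  out {0}∪∅={0}

Text stream:
[0] read 'e'  n0⇒n1
[1] read 'd'  n1⇒n6
[2] read 'b'  n6⇒n7
[3] read 'e'  n7⇒n8  ** P1@[0:3]
[4] read 'e'  n8⇒n1 (via fail)
[5] read 'd'  n1⇒n6
[6] read 'b'  n6⇒n7
[7] read 'e'  n7⇒n8  ** P1@[4:7]
[8] read 'a'  n8⇒n0 (via fail)
[9] read 'c'  n0⇒n0
[10] read 'c'  n0⇒n0
[11] read 'b'  n0⇒n0
[12] read 'e'  n0⇒n1
[13] read 'd'  n1⇒n6
[14] read 'b'  n6⇒n7
[15] read 'e'  n7⇒n8  ** P1@[12:15]
[16] read 'e'  n8⇒n1 (via fail)
[17] read 'd'  n1⇒n6
[18] read 'b'  n6⇒n7
[19] read 'e'  n7⇒n8  ** P1@[16:19]
[20] read 'b'  n8⇒n0 (via fail)
[21] read 'e'  n0⇒n1
[22] read 'c'  n1⇒n2
[23] read 'c'  n2⇒n3
[24] read 'd'  n3⇒n4
[25] read 'b'  n4⇒n5  ** P0@[21:25]
[26] read 'e'  n5⇒n1 (via fail)
[27] read 'c'  n1⇒n2
[28] read 'c'  n2⇒n3
[29] read 'd'  n3⇒n4
[30] read 'b'  n4⇒n5  ** P0@[26:30]
[31] read 'e'  n5⇒n1 (via fail)
[32] read 'c'  n1⇒n2
[33] read 'c'  n2⇒n3
[34] read 'd'  n3⇒n4
[35] read 'b'  n4⇒n5  ** P0@[31:35]
[36] read 'd'  n5⇒n0 (via fail)
[37] read 'a'  n0⇒n0

All matches (sorted): [[3,1],[7,1],[15,1],[19,1],[25,0],[30,0],[35,0]]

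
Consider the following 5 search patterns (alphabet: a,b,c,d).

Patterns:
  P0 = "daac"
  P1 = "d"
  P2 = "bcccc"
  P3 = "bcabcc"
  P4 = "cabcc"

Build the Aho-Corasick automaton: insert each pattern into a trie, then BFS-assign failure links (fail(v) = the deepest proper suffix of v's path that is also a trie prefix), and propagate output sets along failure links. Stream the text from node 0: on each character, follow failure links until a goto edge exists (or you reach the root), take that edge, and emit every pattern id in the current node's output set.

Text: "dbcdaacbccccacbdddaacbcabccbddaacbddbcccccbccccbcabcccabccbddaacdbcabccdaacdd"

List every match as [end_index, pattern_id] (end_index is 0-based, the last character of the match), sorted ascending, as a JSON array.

Construct AC machine:
Trie (insert patterns):
  n0 'ε': b→5 c→14 d→1
  n1 'd': a→2  ←P1
  n2 'da': a→3
  n3 'daa': c→4
  n4 'daac': ·  ←P0
  n5 'b': c→6
  n6 'bc': a→10 c→7
  n7 'bcc': c→8
  n8 'bccc': c→9
  n9 'bcccc': ·  ←P2
  n10 'bca': b→11
  n11 'bcab': c→12
  n12 'bcabc': c→13
  n13 'bcabcc': ·  ←P3
  n14 'c': a→15
  n15 'ca': b→16
  n16 'cab': c→17
  n17 'cabc': c→18
  n18 'cabcc': ·  ←P4

Failure links (BFS by depth):
  fail(1) 'd': from fail(0)=0 chase 'd': 0 ⇒ 0;  out={1}∪out(0)={1}
  fail(5) 'b': from fail(0)=0 chase 'b': 0 ⇒ 0;  out=∅∪out(0)=∅
  fail(14) 'c': from fail(0)=0 chase 'c': 0 ⇒ 0;  out=∅∪out(0)=∅
  fail(2) 'da': from fail(1)=0 chase 'a': 0 ⇒ 0;  out=∅∪out(0)=∅
  fail(6) 'bc': from fail(5)=0 chase 'c': 0 ⇒ 14;  out=∅∪out(14)=∅
  fail(15) 'ca': from fail(14)=0 chase 'a': 0 ⇒ 0;  out=∅∪out(0)=∅
  fail(3) 'daa': from fail(2)=0 chase 'a': 0 ⇒ 0;  out=∅∪out(0)=∅
  fail(7) 'bcc': from fail(6)=14 chase 'c': 14→0 ⇒ 14;  out=∅∪out(14)=∅
  fail(10) 'bca': from fail(6)=14 chase 'a': 14 ⇒ 15;  out=∅∪out(15)=∅
  fail(16) 'cab': from fail(15)=0 chase 'b': 0 ⇒ 5;  out=∅∪out(5)=∅
  fail(4) 'daac': from fail(3)=0 chase 'c': 0 ⇒ 14;  out={0}∪out(14)={0}
  fail(8) 'bccc': from fail(7)=14 chase 'c': 14→0 ⇒ 14;  out=∅∪out(14)=∅
  fail(11) 'bcab': from fail(10)=15 chase 'b': 15 ⇒ 16;  out=∅∪out(16)=∅
  fail(17) 'cabc': from fail(16)=5 chase 'c': 5 ⇒ 6;  out=∅∪out(6)=∅
  fail(9) 'bcccc': from fail(8)=14 chase 'c': 14→0 ⇒ 14;  out={2}∪out(14)={2}
  fail(12) 'bcabc': from fail(11)=16 chase 'c': 16 ⇒ 17;  out=∅∪out(17)=∅
  fail(18) 'cabcc': from fail(17)=6 chase 'c': 6 ⇒ 7;  out={4}∪out(7)={4}
  fail(13) 'bcabcc': from fail(12)=17 chase 'c': 17 ⇒ 18;  out={3}∪out(18)={3,4}

Run:
i=0 'd': node 0→1  ** P1@[0:0]
i=1 'b': node 1→5 ·f
i=2 'c': node 5→6
i=3 'd': node 6→1 ·f  ** P1@[3:3]
i=4 'a': node 1→2
i=5 'a': node 2→3
i=6 'c': node 3→4  ** P0@[3:6]
i=7 'b': node 4→5 ·f
i=8 'c': node 5→6
i=9 'c': node 6→7
i=10 'c': node 7→8
i=11 'c': node 8→9  ** P2@[7:11]
i=12 'a': node 9→15 ·f
i=13 'c': node 15→14 ·f
i=14 'b': node 14→5 ·f
i=15 'd': node 5→1 ·f  ** P1@[15:15]
i=16 'd': node 1→1 ·f  ** P1@[16:16]
i=17 'd': node 1→1 ·f  ** P1@[17:17]
i=18 'a': node 1→2
i=19 'a': node 2→3
i=20 'c': node 3→4  ** P0@[17:20]
i=21 'b': node 4→5 ·f
i=22 'c': node 5→6
i=23 'a': node 6→10
i=24 'b': node 10→11
i=25 'c': node 11→12
i=26 'c': node 12→13  ** P3@[21:26],P4@[22:26]
i=27 'b': node 13→5 ·f
i=28 'd': node 5→1 ·f  ** P1@[28:28]
i=29 'd': node 1→1 ·f  ** P1@[29:29]
i=30 'a': node 1→2
i=31 'a': node 2→3
i=32 'c': node 3→4  ** P0@[29:32]
i=33 'b': node 4→5 ·f
i=34 'd': node 5→1 ·f  ** P1@[34:34]
i=35 'd': node 1→1 ·f  ** P1@[35:35]
i=36 'b': node 1→5 ·f
i=37 'c': node 5→6
i=38 'c': node 6→7
i=39 'c': node 7→8
i=40 'c': node 8→9  ** P2@[36:40]
i=41 'c': node 9→14 ·f
i=42 'b': node 14→5 ·f
i=43 'c': node 5→6
i=44 'c': node 6→7
i=45 'c': node 7→8
i=46 'c': node 8→9  ** P2@[42:46]
i=47 'b': node 9→5 ·f
i=48 'c': node 5→6
i=49 'a': node 6→10
i=50 'b': node 10→11
i=51 'c': node 11→12
i=52 'c': node 12→13  ** P3@[47:52],P4@[48:52]
i=53 'c': node 13→8 ·f
i=54 'a': node 8→15 ·f
i=55 'b': node 15→16
i=56 'c': node 16→17
i=57 'c': node 17→18  ** P4@[53:57]
i=58 'b': node 18→5 ·f
i=59 'd': node 5→1 ·f  ** P1@[59:59]
i=60 'd': node 1→1 ·f  ** P1@[60:60]
i=61 'a': node 1→2
i=62 'a': node 2→3
i=63 'c': node 3→4  ** P0@[60:63]
i=64 'd': node 4→1 ·f  ** P1@[64:64]
i=65 'b': node 1→5 ·f
i=66 'c': node 5→6
i=67 'a': node 6→10
i=68 'b': node 10→11
i=69 'c': node 11→12
i=70 'c': node 12→13  ** P3@[65:70],P4@[66:70]
i=71 'd': node 13→1 ·f  ** P1@[71:71]
i=72 'a': node 1→2
i=73 'a': node 2→3
i=74 'c': node 3→4  ** P0@[71:74]
i=75 'd': node 4→1 ·f  ** P1@[75:75]
i=76 'd': node 1→1 ·f  ** P1@[76:76]

Matches: [[0,1],[3,1],[6,0],[11,2],[15,1],[16,1],[17,1],[20,0],[26,3],[26,4],[28,1],[29,1],[32,0],[34,1],[35,1],[40,2],[46,2],[52,3],[52,4],[57,4],[59,1],[60,1],[63,0],[64,1],[70,3],[70,4],[71,1],[74,0],[75,1],[76,1]]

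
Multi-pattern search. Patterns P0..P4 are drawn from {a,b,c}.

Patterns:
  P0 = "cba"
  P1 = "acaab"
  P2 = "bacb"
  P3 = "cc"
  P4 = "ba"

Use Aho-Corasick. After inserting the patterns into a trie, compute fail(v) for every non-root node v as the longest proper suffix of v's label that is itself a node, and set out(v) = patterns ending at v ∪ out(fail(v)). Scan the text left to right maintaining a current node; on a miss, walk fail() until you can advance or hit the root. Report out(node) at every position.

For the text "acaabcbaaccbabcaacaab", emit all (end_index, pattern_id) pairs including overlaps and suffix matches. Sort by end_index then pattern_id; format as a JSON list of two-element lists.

Construct AC machine:
Trie (insert patterns):
  0='ε' goto a→4 b→9 c→1
  1='c' goto b→2 c→13
  2='cb' goto a→3
  3='cba' goto ·  ←P0
  4='a' goto c→5
  5='ac' goto a→6
  6='aca' goto a→7
  7='acaa' goto b→8
  8='acaab' goto ·  ←P1
  9='b' goto a→10
  10='ba' goto c→11  ←P4
  11='bac' goto b→12
  12='bacb' goto ·  ←P2
  13='cc' goto ·  ←P3

Failure links (BFS by depth):
  fail(1) 'c': from fail(0)=0 chase 'c': 0 ⇒ 0;  out=∅∪out(0)=∅
  fail(4) 'a': from fail(0)=0 chase 'a': 0 ⇒ 0;  out=∅∪out(0)=∅
  fail(9) 'b': from fail(0)=0 chase 'b': 0 ⇒ 0;  out=∅∪out(0)=∅
  fail(2) 'cb': from fail(1)=0 chase 'b': 0 ⇒ 9;  out=∅∪out(9)=∅
  fail(5) 'ac': from fail(4)=0 chase 'c': 0 ⇒ 1;  out=∅∪out(1)=∅
  fail(10) 'ba': from fail(9)=0 chase 'a': 0 ⇒ 4;  out={4}∪out(4)={4}
  fail(13) 'cc': from fail(1)=0 chase 'c': 0 ⇒ 1;  out={3}∪out(1)={3}
  fail(3) 'cba': from fail(2)=9 chase 'a': 9 ⇒ 10;  out={0}∪out(10)={0,4}
  fail(6) 'aca': from fail(5)=1 chase 'a': 1→0 ⇒ 4;  out=∅∪out(4)=∅
  fail(11) 'bac': from fail(10)=4 chase 'c': 4 ⇒ 5;  out=∅∪out(5)=∅
  fail(7) 'acaa': from fail(6)=4 chase 'a': 4→0 ⇒ 4;  out=∅∪out(4)=∅
  fail(12) 'bacb': from fail(11)=5 chase 'b': 5→1 ⇒ 2;  out={2}∪out(2)={2}
  fail(8) 'acaab': from fail(7)=4 chase 'b': 4→0 ⇒ 9;  out={1}∪out(9)={1}

Text stream:
[0] read 'a'  n0⇒n4
[1] read 'c'  n4⇒n5
[2] read 'a'  n5⇒n6
[3] read 'a'  n6⇒n7
[4] read 'b'  n7⇒n8  ** P1@[0:4]
[5] read 'c'  n8⇒n1 (fail-walked)
[6] read 'b'  n1⇒n2
[7] read 'a'  n2⇒n3  ** P0@[5:7],P4@[6:7]
[8] read 'a'  n3⇒n4 (fail-walked)
[9] read 'c'  n4⇒n5
[10] read 'c'  n5⇒n13 (fail-walked)  ** P3@[9:10]
[11] read 'b'  n13⇒n2 (fail-walked)
[12] read 'a'  n2⇒n3  ** P0@[10:12],P4@[11:12]
[13] read 'b'  n3⇒n9 (fail-walked)
[14] read 'c'  n9⇒n1 (fail-walked)
[15] read 'a'  n1⇒n4 (fail-walked)
[16] read 'a'  n4⇒n4 (fail-walked)
[17] read 'c'  n4⇒n5
[18] read 'a'  n5⇒n6
[19] read 'a'  n6⇒n7
[20] read 'b'  n7⇒n8  ** P1@[16:20]

All matches (sorted): [[4,1],[7,0],[7,4],[10,3],[12,0],[12,4],[20,1]]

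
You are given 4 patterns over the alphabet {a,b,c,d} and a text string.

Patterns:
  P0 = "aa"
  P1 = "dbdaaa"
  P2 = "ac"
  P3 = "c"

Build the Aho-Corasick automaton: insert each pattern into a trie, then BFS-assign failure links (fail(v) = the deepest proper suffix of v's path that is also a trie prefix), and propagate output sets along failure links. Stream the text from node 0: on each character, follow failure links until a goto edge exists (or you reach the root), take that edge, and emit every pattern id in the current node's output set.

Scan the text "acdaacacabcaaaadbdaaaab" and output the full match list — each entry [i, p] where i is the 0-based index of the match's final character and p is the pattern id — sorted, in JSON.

Build:
Trie nodes:
  n0 'ε': a→1 c→10 d→3
  n1 'a': a→2 c→9
  n2 'aa': ·  ←P0
  n3 'd': b→4
  n4 'db': d→5
  n5 'dbd': a→6
  n6 'dbda': a→7
  n7 'dbdaa': a→8
  n8 'dbdaaa': ·  ←P1
  n9 'ac': ·  ←P2
  n10 'c': ·  ←P3

BFS fail/out derivation:
  n1('a'): parent n0 fail=0; on 'a' 0 → fail=0;  out ∅∪∅=∅
  n3('d'): parent n0 fail=0; on 'd' 0 → fail=0;  out ∅∪∅=∅
  n10('c'): parent n0 fail=0; on 'c' 0 → fail=0;  out {3}∪∅={3}
  n2('aa'): parent n1 fail=0; on 'a' 0 → fail=1;  out {0}∪∅={0}
  n4('db'): parent n3 fail=0; on 'b' 0 → fail=0;  out ∅∪∅=∅
  n9('ac'): parent n1 fail=0; on 'c' 0 → fail=10;  out {2}∪{3}={2,3}
  n5('dbd'): parent n4 fail=0; on 'd' 0 → fail=3;  out ∅∪∅=∅
  n6('dbda'): parent n5 fail=3; on 'a' 3→0 → fail=1;  out ∅∪∅=∅
  n7('dbdaa'): parent n6 fail=1; on 'a' 1 → fail=2;  out ∅∪{0}={0}
  n8('dbdaaa'): parent n7 fail=2; on 'a' 2→1 → fail=2;  out {1}∪{0}={0,1}

Text stream:
pos 0 'a': at 1
pos 1 'c': at 9  emit P2@[0:1],P3@[1:1]
pos 2 'd': at 3 ·f
pos 3 'a': at 1 ·f
pos 4 'a': at 2  emit P0@[3:4]
pos 5 'c': at 9 ·f  emit P2@[4:5],P3@[5:5]
pos 6 'a': at 1 ·f
pos 7 'c': at 9  emit P2@[6:7],P3@[7:7]
pos 8 'a': at 1 ·f
pos 9 'b': at 0 ·f
pos 10 'c': at 10  emit P3@[10:10]
pos 11 'a': at 1 ·f
pos 12 'a': at 2  emit P0@[11:12]
pos 13 'a': at 2 ·f  emit P0@[12:13]
pos 14 'a': at 2 ·f  emit P0@[13:14]
pos 15 'd': at 3 ·f
pos 16 'b': at 4
pos 17 'd': at 5
pos 18 'a': at 6
pos 19 'a': at 7  emit P0@[18:19]
pos 20 'a': at 8  emit P0@[19:20],P1@[15:20]
pos 21 'a': at 2 ·f  emit P0@[20:21]
pos 22 'b': at 0 ·f

All matches (sorted): [[1,2],[1,3],[4,0],[5,2],[5,3],[7,2],[7,3],[10,3],[12,0],[13,0],[14,0],[19,0],[20,0],[20,1],[21,0]]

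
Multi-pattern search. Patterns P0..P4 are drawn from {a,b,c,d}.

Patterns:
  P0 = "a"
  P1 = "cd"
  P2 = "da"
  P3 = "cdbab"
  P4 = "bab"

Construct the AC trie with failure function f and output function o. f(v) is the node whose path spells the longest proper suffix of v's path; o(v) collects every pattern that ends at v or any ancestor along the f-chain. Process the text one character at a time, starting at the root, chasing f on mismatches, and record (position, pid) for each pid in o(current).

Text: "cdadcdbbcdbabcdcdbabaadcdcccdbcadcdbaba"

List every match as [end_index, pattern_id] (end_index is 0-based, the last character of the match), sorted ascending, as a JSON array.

Build automaton:
Trie (insert patterns):
  0='ε' goto a→1 b→9 c→2 d→4
  1='a' goto ·  ←P0
  2='c' goto d→3
  3='cd' goto b→6  ←P1
  4='d' goto a→5
  5='da' goto ·  ←P2
  6='cdb' goto a→7
  7='cdba' goto b→8
  8='cdbab' goto ·  ←P3
  9='b' goto a→10
  10='ba' goto b→11
  11='bab' goto ·  ←P4

Failure links (BFS by depth):
  fail(1) 'a': from fail(0)=0 chase 'a': 0 ⇒ 0;  out={0}∪out(0)={0}
  fail(2) 'c': from fail(0)=0 chase 'c': 0 ⇒ 0;  out=∅∪out(0)=∅
  fail(4) 'd': from fail(0)=0 chase 'd': 0 ⇒ 0;  out=∅∪out(0)=∅
  fail(9) 'b': from fail(0)=0 chase 'b': 0 ⇒ 0;  out=∅∪out(0)=∅
  fail(3) 'cd': from fail(2)=0 chase 'd': 0 ⇒ 4;  out={1}∪out(4)={1}
  fail(5) 'da': from fail(4)=0 chase 'a': 0 ⇒ 1;  out={2}∪out(1)={0,2}
  fail(10) 'ba': from fail(9)=0 chase 'a': 0 ⇒ 1;  out=∅∪out(1)={0}
  fail(6) 'cdb': from fail(3)=4 chase 'b': 4→0 ⇒ 9;  out=∅∪out(9)=∅
  fail(11) 'bab': from fail(10)=1 chase 'b': 1→0 ⇒ 9;  out={4}∪out(9)={4}
  fail(7) 'cdba': from fail(6)=9 chase 'a': 9 ⇒ 10;  out=∅∪out(10)={0}
  fail(8) 'cdbab': from fail(7)=10 chase 'b': 10 ⇒ 11;  out={3}∪out(11)={3,4}

Text stream:
pos 0 'c': at 2
pos 1 'd': at 3  → match P1@[0:1]
pos 2 'a': at 5 (via fail)  → match P0@[2:2],P2@[1:2]
pos 3 'd': at 4 (via fail)
pos 4 'c': at 2 (via fail)
pos 5 'd': at 3  → match P1@[4:5]
pos 6 'b': at 6
pos 7 'b': at 9 (via fail)
pos 8 'c': at 2 (via fail)
pos 9 'd': at 3  → match P1@[8:9]
pos 10 'b': at 6
pos 11 'a': at 7  → match P0@[11:11]
pos 12 'b': at 8  → match P3@[8:12],P4@[10:12]
pos 13 'c': at 2 (via fail)
pos 14 'd': at 3  → match P1@[13:14]
pos 15 'c': at 2 (via fail)
pos 16 'd': at 3  → match P1@[15:16]
pos 17 'b': at 6
pos 18 'a': at 7  → match P0@[18:18]
pos 19 'b': at 8  → match P3@[15:19],P4@[17:19]
pos 20 'a': at 10 (via fail)  → match P0@[20:20]
pos 21 'a': at 1 (via fail)  → match P0@[21:21]
pos 22 'd': at 4 (via fail)
pos 23 'c': at 2 (via fail)
pos 24 'd': at 3  → match P1@[23:24]
pos 25 'c': at 2 (via fail)
pos 26 'c': at 2 (via fail)
pos 27 'c': at 2 (via fail)
pos 28 'd': at 3  → match P1@[27:28]
pos 29 'b': at 6
pos 30 'c': at 2 (via fail)
pos 31 'a': at 1 (via fail)  → match P0@[31:31]
pos 32 'd': at 4 (via fail)
pos 33 'c': at 2 (via fail)
pos 34 'd': at 3  → match P1@[33:34]
pos 35 'b': at 6
pos 36 'a': at 7  → match P0@[36:36]
pos 37 'b': at 8  → match P3@[33:37],P4@[35:37]
pos 38 'a': at 10 (via fail)  → match P0@[38:38]

Matches: [[1,1],[2,0],[2,2],[5,1],[9,1],[11,0],[12,3],[12,4],[14,1],[16,1],[18,0],[19,3],[19,4],[20,0],[21,0],[24,1],[28,1],[31,0],[34,1],[36,0],[37,3],[37,4],[38,0]]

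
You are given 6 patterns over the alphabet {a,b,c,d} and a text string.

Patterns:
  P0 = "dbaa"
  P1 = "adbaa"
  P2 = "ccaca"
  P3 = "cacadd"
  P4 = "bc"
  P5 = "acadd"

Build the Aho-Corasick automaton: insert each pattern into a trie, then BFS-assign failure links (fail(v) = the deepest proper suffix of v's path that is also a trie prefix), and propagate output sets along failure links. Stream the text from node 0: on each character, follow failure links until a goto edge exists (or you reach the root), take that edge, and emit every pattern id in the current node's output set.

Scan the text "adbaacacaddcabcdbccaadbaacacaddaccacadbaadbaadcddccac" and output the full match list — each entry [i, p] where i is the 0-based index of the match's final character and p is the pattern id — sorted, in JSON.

Build automaton:
Trie nodes:
  0='ε' goto a→5 b→20 c→10 d→1
  1='d' goto b→2
  2='db' goto a→3
  3='dba' goto a→4
  4='dbaa' goto ·  [P0 ends]
  5='a' goto c→22 d→6
  6='ad' goto b→7
  7='adb' goto a→8
  8='adba' goto a→9
  9='adbaa' goto ·  [P1 ends]
  10='c' goto a→15 c→11
  11='cc' goto a→12
  12='cca' goto c→13
  13='ccac' goto a→14
  14='ccaca' goto ·  [P2 ends]
  15='ca' goto c→16
  16='cac' goto a→17
  17='caca' goto d→18
  18='cacad' goto d→19
  19='cacadd' goto ·  [P3 ends]
  20='b' goto c→21
  21='bc' goto ·  [P4 ends]
  22='ac' goto a→23
  23='aca' goto d→24
  24='acad' goto d→25
  25='acadd' goto ·  [P5 ends]

BFS fail/out derivation:
  fail(1) 'd': from fail(0)=0 chase 'd': 0 ⇒ 0;  out=∅∪out(0)=∅
  fail(5) 'a': from fail(0)=0 chase 'a': 0 ⇒ 0;  out=∅∪out(0)=∅
  fail(10) 'c': from fail(0)=0 chase 'c': 0 ⇒ 0;  out=∅∪out(0)=∅
  fail(20) 'b': from fail(0)=0 chase 'b': 0 ⇒ 0;  out=∅∪out(0)=∅
  fail(2) 'db': from fail(1)=0 chase 'b': 0 ⇒ 20;  out=∅∪out(20)=∅
  fail(6) 'ad': from fail(5)=0 chase 'd': 0 ⇒ 1;  out=∅∪out(1)=∅
  fail(11) 'cc': from fail(10)=0 chase 'c': 0 ⇒ 10;  out=∅∪out(10)=∅
  fail(15) 'ca': from fail(10)=0 chase 'a': 0 ⇒ 5;  out=∅∪out(5)=∅
  fail(21) 'bc': from fail(20)=0 chase 'c': 0 ⇒ 10;  out={4}∪out(10)={4}
  fail(22) 'ac': from fail(5)=0 chase 'c': 0 ⇒ 10;  out=∅∪out(10)=∅
  fail(3) 'dba': from fail(2)=20 chase 'a': 20→0 ⇒ 5;  out=∅∪out(5)=∅
  fail(7) 'adb': from fail(6)=1 chase 'b': 1 ⇒ 2;  out=∅∪out(2)=∅
  fail(12) 'cca': from fail(11)=10 chase 'a': 10 ⇒ 15;  out=∅∪out(15)=∅
  fail(16) 'cac': from fail(15)=5 chase 'c': 5 ⇒ 22;  out=∅∪out(22)=∅
  fail(23) 'aca': from fail(22)=10 chase 'a': 10 ⇒ 15;  out=∅∪out(15)=∅
  fail(4) 'dbaa': from fail(3)=5 chase 'a': 5→0 ⇒ 5;  out={0}∪out(5)={0}
  fail(8) 'adba': from fail(7)=2 chase 'a': 2 ⇒ 3;  out=∅∪out(3)=∅
  fail(13) 'ccac': from fail(12)=15 chase 'c': 15 ⇒ 16;  out=∅∪out(16)=∅
  fail(17) 'caca': from fail(16)=22 chase 'a': 22 ⇒ 23;  out=∅∪out(23)=∅
  fail(24) 'acad': from fail(23)=15 chase 'd': 15→5 ⇒ 6;  out=∅∪out(6)=∅
  fail(9) 'adbaa': from fail(8)=3 chase 'a': 3 ⇒ 4;  out={1}∪out(4)={0,1}
  fail(14) 'ccaca': from fail(13)=16 chase 'a': 16 ⇒ 17;  out={2}∪out(17)={2}
  fail(18) 'cacad': from fail(17)=23 chase 'd': 23 ⇒ 24;  out=∅∪out(24)=∅
  fail(25) 'acadd': from fail(24)=6 chase 'd': 6→1→0 ⇒ 1;  out={5}∪out(1)={5}
  fail(19) 'cacadd': from fail(18)=24 chase 'd': 24 ⇒ 25;  out={3}∪out(25)={3,5}

Text stream:
[0] read 'a'  n0⇒n5
[1] read 'd'  n5⇒n6
[2] read 'b'  n6⇒n7
[3] read 'a'  n7⇒n8
[4] read 'a'  n8⇒n9  emit P0@[1:4],P1@[0:4]
[5] read 'c'  n9⇒n22 ·f
[6] read 'a'  n22⇒n23
[7] read 'c'  n23⇒n16 ·f
[8] read 'a'  n16⇒n17
[9] read 'd'  n17⇒n18
[10] read 'd'  n18⇒n19  emit P3@[5:10],P5@[6:10]
[11] read 'c'  n19⇒n10 ·f
[12] read 'a'  n10⇒n15
[13] read 'b'  n15⇒n20 ·f
[14] read 'c'  n20⇒n21  emit P4@[13:14]
[15] read 'd'  n21⇒n1 ·f
[16] read 'b'  n1⇒n2
[17] read 'c'  n2⇒n21 ·f  emit P4@[16:17]
[18] read 'c'  n21⇒n11 ·f
[19] read 'a'  n11⇒n12
[20] read 'a'  n12⇒n5 ·f
[21] read 'd'  n5⇒n6
[22] read 'b'  n6⇒n7
[23] read 'a'  n7⇒n8
[24] read 'a'  n8⇒n9  emit P0@[21:24],P1@[20:24]
[25] read 'c'  n9⇒n22 ·f
[26] read 'a'  n22⇒n23
[27] read 'c'  n23⇒n16 ·f
[28] read 'a'  n16⇒n17
[29] read 'd'  n17⇒n18
[30] read 'd'  n18⇒n19  emit P3@[25:30],P5@[26:30]
[31] read 'a'  n19⇒n5 ·f
[32] read 'c'  n5⇒n22
[33] read 'c'  n22⇒n11 ·f
[34] read 'a'  n11⇒n12
[35] read 'c'  n12⇒n13
[36] read 'a'  n13⇒n14  emit P2@[32:36]
[37] read 'd'  n14⇒n18 ·f
[38] read 'b'  n18⇒n7 ·f
[39] read 'a'  n7⇒n8
[40] read 'a'  n8⇒n9  emit P0@[37:40],P1@[36:40]
[41] read 'd'  n9⇒n6 ·f
[42] read 'b'  n6⇒n7
[43] read 'a'  n7⇒n8
[44] read 'a'  n8⇒n9  emit P0@[41:44],P1@[40:44]
[45] read 'd'  n9⇒n6 ·f
[46] read 'c'  n6⇒n10 ·f
[47] read 'd'  n10⇒n1 ·f
[48] read 'd'  n1⇒n1 ·f
[49] read 'c'  n1⇒n10 ·f
[50] read 'c'  n10⇒n11
[51] read 'a'  n11⇒n12
[52] read 'c'  n12⇒n13

Matches: [[4,0],[4,1],[10,3],[10,5],[14,4],[17,4],[24,0],[24,1],[30,3],[30,5],[36,2],[40,0],[40,1],[44,0],[44,1]]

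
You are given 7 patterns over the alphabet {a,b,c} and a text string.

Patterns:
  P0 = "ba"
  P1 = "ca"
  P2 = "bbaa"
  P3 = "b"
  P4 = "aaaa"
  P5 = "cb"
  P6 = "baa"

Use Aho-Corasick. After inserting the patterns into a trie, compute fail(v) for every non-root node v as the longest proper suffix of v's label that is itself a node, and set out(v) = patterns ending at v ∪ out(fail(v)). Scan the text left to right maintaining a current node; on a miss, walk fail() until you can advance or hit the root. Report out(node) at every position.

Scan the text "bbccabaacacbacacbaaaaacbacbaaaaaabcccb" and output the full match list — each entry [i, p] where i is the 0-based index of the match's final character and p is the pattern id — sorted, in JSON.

Construct AC machine:
Trie nodes:
  n0 'ε': a→8 b→1 c→3
  n1 'b': a→2 b→5  [P3 ends]
  n2 'ba': a→13  [P0 ends]
  n3 'c': a→4 b→12
  n4 'ca': ·  [P1 ends]
  n5 'bb': a→6
  n6 'bba': a→7
  n7 'bbaa': ·  [P2 ends]
  n8 'a': a→9
  n9 'aa': a→10
  n10 'aaa': a→11
  n11 'aaaa': ·  [P4 ends]
  n12 'cb': ·  [P5 ends]
  n13 'baa': ·  [P6 ends]

BFS fail/out derivation:
  n1('b'): parent n0 fail=0; on 'b' 0 → fail=0;  out {3}∪∅={3}
  n3('c'): parent n0 fail=0; on 'c' 0 → fail=0;  out ∅∪∅=∅
  n8('a'): parent n0 fail=0; on 'a' 0 → fail=0;  out ∅∪∅=∅
  n2('ba'): parent n1 fail=0; on 'a' 0 → fail=8;  out {0}∪∅={0}
  n4('ca'): parent n3 fail=0; on 'a' 0 → fail=8;  out {1}∪∅={1}
  n5('bb'): parent n1 fail=0; on 'b' 0 → fail=1;  out ∅∪{3}={3}
  n9('aa'): parent n8 fail=0; on 'a' 0 → fail=8;  out ∅∪∅=∅
  n12('cb'): parent n3 fail=0; on 'b' 0 → fail=1;  out {5}∪{3}={3,5}
  n6('bba'): parent n5 fail=1; on 'a' 1 → fail=2;  out ∅∪{0}={0}
  n10('aaa'): parent n9 fail=8; on 'a' 8 → fail=9;  out ∅∪∅=∅
  n13('baa'): parent n2 fail=8; on 'a' 8 → fail=9;  out {6}∪∅={6}
  n7('bbaa'): parent n6 fail=2; on 'a' 2 → fail=13;  out {2}∪{6}={2,6}
  n11('aaaa'): parent n10 fail=9; on 'a' 9 → fail=10;  out {4}∪∅={4}

Run:
[0] read 'b'  n0⇒n1  ** P3@[0:0]
[1] read 'b'  n1⇒n5  ** P3@[1:1]
[2] read 'c'  n5⇒n3 ·f
[3] read 'c'  n3⇒n3 ·f
[4] read 'a'  n3⇒n4  ** P1@[3:4]
[5] read 'b'  n4⇒n1 ·f  ** P3@[5:5]
[6] read 'a'  n1⇒n2  ** P0@[5:6]
[7] read 'a'  n2⇒n13  ** P6@[5:7]
[8] read 'c'  n13⇒n3 ·f
[9] read 'a'  n3⇒n4  ** P1@[8:9]
[10] read 'c'  n4⇒n3 ·f
[11] read 'b'  n3⇒n12  ** P3@[11:11],P5@[10:11]
[12] read 'a'  n12⇒n2 ·f  ** P0@[11:12]
[13] read 'c'  n2⇒n3 ·f
[14] read 'a'  n3⇒n4  ** P1@[13:14]
[15] read 'c'  n4⇒n3 ·f
[16] read 'b'  n3⇒n12  ** P3@[16:16],P5@[15:16]
[17] read 'a'  n12⇒n2 ·f  ** P0@[16:17]
[18] read 'a'  n2⇒n13  ** P6@[16:18]
[19] read 'a'  n13⇒n10 ·f
[20] read 'a'  n10⇒n11  ** P4@[17:20]
[21] read 'a'  n11⇒n11 ·f  ** P4@[18:21]
[22] read 'c'  n11⇒n3 ·f
[23] read 'b'  n3⇒n12  ** P3@[23:23],P5@[22:23]
[24] read 'a'  n12⇒n2 ·f  ** P0@[23:24]
[25] read 'c'  n2⇒n3 ·f
[26] read 'b'  n3⇒n12  ** P3@[26:26],P5@[25:26]
[27] read 'a'  n12⇒n2 ·f  ** P0@[26:27]
[28] read 'a'  n2⇒n13  ** P6@[26:28]
[29] read 'a'  n13⇒n10 ·f
[30] read 'a'  n10⇒n11  ** P4@[27:30]
[31] read 'a'  n11⇒n11 ·f  ** P4@[28:31]
[32] read 'a'  n11⇒n11 ·f  ** P4@[29:32]
[33] read 'b'  n11⇒n1 ·f  ** P3@[33:33]
[34] read 'c'  n1⇒n3 ·f
[35] read 'c'  n3⇒n3 ·f
[36] read 'c'  n3⇒n3 ·f
[37] read 'b'  n3⇒n12  ** P3@[37:37],P5@[36:37]

Matches: [[0,3],[1,3],[4,1],[5,3],[6,0],[7,6],[9,1],[11,3],[11,5],[12,0],[14,1],[16,3],[16,5],[17,0],[18,6],[20,4],[21,4],[23,3],[23,5],[24,0],[26,3],[26,5],[27,0],[28,6],[30,4],[31,4],[32,4],[33,3],[37,3],[37,5]]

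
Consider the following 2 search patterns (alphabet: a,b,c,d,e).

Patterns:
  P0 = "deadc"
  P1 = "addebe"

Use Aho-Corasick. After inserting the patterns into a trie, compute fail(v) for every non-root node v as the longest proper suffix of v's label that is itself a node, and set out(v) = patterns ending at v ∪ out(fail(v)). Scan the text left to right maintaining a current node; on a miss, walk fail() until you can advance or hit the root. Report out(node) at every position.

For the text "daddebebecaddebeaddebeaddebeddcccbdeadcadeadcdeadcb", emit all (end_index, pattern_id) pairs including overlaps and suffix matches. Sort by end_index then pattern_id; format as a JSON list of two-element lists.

Build:
Trie nodes:
  0='ε' goto a→6 d→1
  1='d' goto e→2
  2='de' goto a→3
  3='dea' goto d→4
  4='dead' goto c→5
  5='deadc' goto ·  [P0 ends]
  6='a' goto d→7
  7='ad' goto d→8
  8='add' goto e→9
  9='adde' goto b→10
  10='addeb' goto e→11
  11='addebe' goto ·  [P1 ends]

BFS fail/out derivation:
  fail(1) 'd': from fail(0)=0 chase 'd': 0 ⇒ 0;  out=∅∪out(0)=∅
  fail(6) 'a': from fail(0)=0 chase 'a': 0 ⇒ 0;  out=∅∪out(0)=∅
  fail(2) 'de': from fail(1)=0 chase 'e': 0 ⇒ 0;  out=∅∪out(0)=∅
  fail(7) 'ad': from fail(6)=0 chase 'd': 0 ⇒ 1;  out=∅∪out(1)=∅
  fail(3) 'dea': from fail(2)=0 chase 'a': 0 ⇒ 6;  out=∅∪out(6)=∅
  fail(8) 'add': from fail(7)=1 chase 'd': 1→0 ⇒ 1;  out=∅∪out(1)=∅
  fail(4) 'dead': from fail(3)=6 chase 'd': 6 ⇒ 7;  out=∅∪out(7)=∅
  fail(9) 'adde': from fail(8)=1 chase 'e': 1 ⇒ 2;  out=∅∪out(2)=∅
  fail(5) 'deadc': from fail(4)=7 chase 'c': 7→1→0 ⇒ 0;  out={0}∪out(0)={0}
  fail(10) 'addeb': from fail(9)=2 chase 'b': 2→0 ⇒ 0;  out=∅∪out(0)=∅
  fail(11) 'addebe': from fail(10)=0 chase 'e': 0 ⇒ 0;  out={1}∪out(0)={1}

Scan:
[0] read 'd'  n0⇒n1
[1] read 'a'  n1⇒n6 (fail-walked)
[2] read 'd'  n6⇒n7
[3] read 'd'  n7⇒n8
[4] read 'e'  n8⇒n9
[5] read 'b'  n9⇒n10
[6] read 'e'  n10⇒n11  emit P1@[1:6]
[7] read 'b'  n11⇒n0 (fail-walked)
[8] read 'e'  n0⇒n0
[9] read 'c'  n0⇒n0
[10] read 'a'  n0⇒n6
[11] read 'd'  n6⇒n7
[12] read 'd'  n7⇒n8
[13] read 'e'  n8⇒n9
[14] read 'b'  n9⇒n10
[15] read 'e'  n10⇒n11  emit P1@[10:15]
[16] read 'a'  n11⇒n6 (fail-walked)
[17] read 'd'  n6⇒n7
[18] read 'd'  n7⇒n8
[19] read 'e'  n8⇒n9
[20] read 'b'  n9⇒n10
[21] read 'e'  n10⇒n11  emit P1@[16:21]
[22] read 'a'  n11⇒n6 (fail-walked)
[23] read 'd'  n6⇒n7
[24] read 'd'  n7⇒n8
[25] read 'e'  n8⇒n9
[26] read 'b'  n9⇒n10
[27] read 'e'  n10⇒n11  emit P1@[22:27]
[28] read 'd'  n11⇒n1 (fail-walked)
[29] read 'd'  n1⇒n1 (fail-walked)
[30] read 'c'  n1⇒n0 (fail-walked)
[31] read 'c'  n0⇒n0
[32] read 'c'  n0⇒n0
[33] read 'b'  n0⇒n0
[34] read 'd'  n0⇒n1
[35] read 'e'  n1⇒n2
[36] read 'a'  n2⇒n3
[37] read 'd'  n3⇒n4
[38] read 'c'  n4⇒n5  emit P0@[34:38]
[39] read 'a'  n5⇒n6 (fail-walked)
[40] read 'd'  n6⇒n7
[41] read 'e'  n7⇒n2 (fail-walked)
[42] read 'a'  n2⇒n3
[43] read 'd'  n3⇒n4
[44] read 'c'  n4⇒n5  emit P0@[40:44]
[45] read 'd'  n5⇒n1 (fail-walked)
[46] read 'e'  n1⇒n2
[47] read 'a'  n2⇒n3
[48] read 'd'  n3⇒n4
[49] read 'c'  n4⇒n5  emit P0@[45:49]
[50] read 'b'  n5⇒n0 (fail-walked)

All matches (sorted): [[6,1],[15,1],[21,1],[27,1],[38,0],[44,0],[49,0]]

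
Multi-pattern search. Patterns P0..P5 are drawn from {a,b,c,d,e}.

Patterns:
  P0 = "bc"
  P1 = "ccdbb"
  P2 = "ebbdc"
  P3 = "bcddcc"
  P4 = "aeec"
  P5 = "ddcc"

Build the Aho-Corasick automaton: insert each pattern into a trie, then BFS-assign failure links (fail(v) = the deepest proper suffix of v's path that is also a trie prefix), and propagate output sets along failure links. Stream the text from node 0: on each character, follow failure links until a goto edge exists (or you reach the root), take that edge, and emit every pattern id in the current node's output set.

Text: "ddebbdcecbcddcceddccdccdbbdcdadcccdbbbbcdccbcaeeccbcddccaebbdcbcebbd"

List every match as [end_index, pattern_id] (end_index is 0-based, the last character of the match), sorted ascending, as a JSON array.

Build:
Trie nodes:
  n0 'ε': a→17 b→1 c→3 d→21 e→8
  n1 'b': c→2
  n2 'bc': d→13  [P0 ends]
  n3 'c': c→4
  n4 'cc': d→5
  n5 'ccd': b→6
  n6 'ccdb': b→7
  n7 'ccdbb': ·  [P1 ends]
  n8 'e': b→9
  n9 'eb': b→10
  n10 'ebb': d→11
  n11 'ebbd': c→12
  n12 'ebbdc': ·  [P2 ends]
  n13 'bcd': d→14
  n14 'bcdd': c→15
  n15 'bcddc': c→16
  n16 'bcddcc': ·  [P3 ends]
  n17 'a': e→18
  n18 'ae': e→19
  n19 'aee': c→20
  n20 'aeec': ·  [P4 ends]
  n21 'd': d→22
  n22 'dd': c→23
  n23 'ddc': c→24
  n24 'ddcc': ·  [P5 ends]

Failure links (BFS by depth):
  fail(1) 'b': from fail(0)=0 chase 'b': 0 ⇒ 0;  out=∅∪out(0)=∅
  fail(3) 'c': from fail(0)=0 chase 'c': 0 ⇒ 0;  out=∅∪out(0)=∅
  fail(8) 'e': from fail(0)=0 chase 'e': 0 ⇒ 0;  out=∅∪out(0)=∅
  fail(17) 'a': from fail(0)=0 chase 'a': 0 ⇒ 0;  out=∅∪out(0)=∅
  fail(21) 'd': from fail(0)=0 chase 'd': 0 ⇒ 0;  out=∅∪out(0)=∅
  fail(2) 'bc': from fail(1)=0 chase 'c': 0 ⇒ 3;  out={0}∪out(3)={0}
  fail(4) 'cc': from fail(3)=0 chase 'c': 0 ⇒ 3;  out=∅∪out(3)=∅
  fail(9) 'eb': from fail(8)=0 chase 'b': 0 ⇒ 1;  out=∅∪out(1)=∅
  fail(18) 'ae': from fail(17)=0 chase 'e': 0 ⇒ 8;  out=∅∪out(8)=∅
  fail(22) 'dd': from fail(21)=0 chase 'd': 0 ⇒ 21;  out=∅∪out(21)=∅
  fail(5) 'ccd': from fail(4)=3 chase 'd': 3→0 ⇒ 21;  out=∅∪out(21)=∅
  fail(10) 'ebb': from fail(9)=1 chase 'b': 1→0 ⇒ 1;  out=∅∪out(1)=∅
  fail(13) 'bcd': from fail(2)=3 chase 'd': 3→0 ⇒ 21;  out=∅∪out(21)=∅
  fail(19) 'aee': from fail(18)=8 chase 'e': 8→0 ⇒ 8;  out=∅∪out(8)=∅
  fail(23) 'ddc': from fail(22)=21 chase 'c': 21→0 ⇒ 3;  out=∅∪out(3)=∅
  fail(6) 'ccdb': from fail(5)=21 chase 'b': 21→0 ⇒ 1;  out=∅∪out(1)=∅
  fail(11) 'ebbd': from fail(10)=1 chase 'd': 1→0 ⇒ 21;  out=∅∪out(21)=∅
  fail(14) 'bcdd': from fail(13)=21 chase 'd': 21 ⇒ 22;  out=∅∪out(22)=∅
  fail(20) 'aeec': from fail(19)=8 chase 'c': 8→0 ⇒ 3;  out={4}∪out(3)={4}
  fail(24) 'ddcc': from fail(23)=3 chase 'c': 3 ⇒ 4;  out={5}∪out(4)={5}
  fail(7) 'ccdbb': from fail(6)=1 chase 'b': 1→0 ⇒ 1;  out={1}∪out(1)={1}
  fail(12) 'ebbdc': from fail(11)=21 chase 'c': 21→0 ⇒ 3;  out={2}∪out(3)={2}
  fail(15) 'bcddc': from fail(14)=22 chase 'c': 22 ⇒ 23;  out=∅∪out(23)=∅
  fail(16) 'bcddcc': from fail(15)=23 chase 'c': 23 ⇒ 24;  out={3}∪out(24)={3,5}

Scan:
i=0 'd': node 0→21
i=1 'd': node 21→22
i=2 'e': node 22→8 ·f
i=3 'b': node 8→9
i=4 'b': node 9→10
i=5 'd': node 10→11
i=6 'c': node 11→12  → match P2@[2:6]
i=7 'e': node 12→8 ·f
i=8 'c': node 8→3 ·f
i=9 'b': node 3→1 ·f
i=10 'c': node 1→2  → match P0@[9:10]
i=11 'd': node 2→13
i=12 'd': node 13→14
i=13 'c': node 14→15
i=14 'c': node 15→16  → match P3@[9:14],P5@[11:14]
i=15 'e': node 16→8 ·f
i=16 'd': node 8→21 ·f
i=17 'd': node 21→22
i=18 'c': node 22→23
i=19 'c': node 23→24  → match P5@[16:19]
i=20 'd': node 24→5 ·f
i=21 'c': node 5→3 ·f
i=22 'c': node 3→4
i=23 'd': node 4→5
i=24 'b': node 5→6
i=25 'b': node 6→7  → match P1@[21:25]
i=26 'd': node 7→21 ·f
i=27 'c': node 21→3 ·f
i=28 'd': node 3→21 ·f
i=29 'a': node 21→17 ·f
i=30 'd': node 17→21 ·f
i=31 'c': node 21→3 ·f
i=32 'c': node 3→4
i=33 'c': node 4→4 ·f
i=34 'd': node 4→5
i=35 'b': node 5→6
i=36 'b': node 6→7  → match P1@[32:36]
i=37 'b': node 7→1 ·f
i=38 'b': node 1→1 ·f
i=39 'c': node 1→2  → match P0@[38:39]
i=40 'd': node 2→13
i=41 'c': node 13→3 ·f
i=42 'c': node 3→4
i=43 'b': node 4→1 ·f
i=44 'c': node 1→2  → match P0@[43:44]
i=45 'a': node 2→17 ·f
i=46 'e': node 17→18
i=47 'e': node 18→19
i=48 'c': node 19→20  → match P4@[45:48]
i=49 'c': node 20→4 ·f
i=50 'b': node 4→1 ·f
i=51 'c': node 1→2  → match P0@[50:51]
i=52 'd': node 2→13
i=53 'd': node 13→14
i=54 'c': node 14→15
i=55 'c': node 15→16  → match P3@[50:55],P5@[52:55]
i=56 'a': node 16→17 ·f
i=57 'e': node 17→18
i=58 'b': node 18→9 ·f
i=59 'b': node 9→10
i=60 'd': node 10→11
i=61 'c': node 11→12  → match P2@[57:61]
i=62 'b': node 12→1 ·f
i=63 'c': node 1→2  → match P0@[62:63]
i=64 'e': node 2→8 ·f
i=65 'b': node 8→9
i=66 'b': node 9→10
i=67 'd': node 10→11

Matches: [[6,2],[10,0],[14,3],[14,5],[19,5],[25,1],[36,1],[39,0],[44,0],[48,4],[51,0],[55,3],[55,5],[61,2],[63,0]]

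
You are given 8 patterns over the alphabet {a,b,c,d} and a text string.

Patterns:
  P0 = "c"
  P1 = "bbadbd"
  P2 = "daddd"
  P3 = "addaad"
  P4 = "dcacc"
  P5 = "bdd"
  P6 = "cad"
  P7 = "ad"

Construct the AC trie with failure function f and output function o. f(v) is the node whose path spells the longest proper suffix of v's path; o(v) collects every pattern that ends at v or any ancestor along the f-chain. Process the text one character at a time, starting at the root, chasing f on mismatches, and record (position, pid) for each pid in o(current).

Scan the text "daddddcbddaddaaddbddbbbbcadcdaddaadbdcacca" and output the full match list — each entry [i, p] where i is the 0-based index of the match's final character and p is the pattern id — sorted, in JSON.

Construct AC machine:
Trie (insert patterns):
  0='ε' goto a→13 b→2 c→1 d→8
  1='c' goto a→25  [P0 ends]
  2='b' goto b→3 d→23
  3='bb' goto a→4
  4='bba' goto d→5
  5='bbad' goto b→6
  6='bbadb' goto d→7
  7='bbadbd' goto ·  [P1 ends]
  8='d' goto a→9 c→19
  9='da' goto d→10
  10='dad' goto d→11
  11='dadd' goto d→12
  12='daddd' goto ·  [P2 ends]
  13='a' goto d→14
  14='ad' goto d→15  [P7 ends]
  15='add' goto a→16
  16='adda' goto a→17
  17='addaa' goto d→18
  18='addaad' goto ·  [P3 ends]
  19='dc' goto a→20
  20='dca' goto c→21
  21='dcac' goto c→22
  22='dcacc' goto ·  [P4 ends]
  23='bd' goto d→24
  24='bdd' goto ·  [P5 ends]
  25='ca' goto d→26
  26='cad' goto ·  [P6 ends]

Failure links (BFS by depth):
  n1('c'): parent n0 fail=0; on 'c' 0 → fail=0;  out {0}∪∅={0}
  n2('b'): parent n0 fail=0; on 'b' 0 → fail=0;  out ∅∪∅=∅
  n8('d'): parent n0 fail=0; on 'd' 0 → fail=0;  out ∅∪∅=∅
  n13('a'): parent n0 fail=0; on 'a' 0 → fail=0;  out ∅∪∅=∅
  n3('bb'): parent n2 fail=0; on 'b' 0 → fail=2;  out ∅∪∅=∅
  n9('da'): parent n8 fail=0; on 'a' 0 → fail=13;  out ∅∪∅=∅
  n14('ad'): parent n13 fail=0; on 'd' 0 → fail=8;  out {7}∪∅={7}
  n19('dc'): parent n8 fail=0; on 'c' 0 → fail=1;  out ∅∪{0}={0}
  n23('bd'): parent n2 fail=0; on 'd' 0 → fail=8;  out ∅∪∅=∅
  n25('ca'): parent n1 fail=0; on 'a' 0 → fail=13;  out ∅∪∅=∅
  n4('bba'): parent n3 fail=2; on 'a' 2→0 → fail=13;  out ∅∪∅=∅
  n10('dad'): parent n9 fail=13; on 'd' 13 → fail=14;  out ∅∪{7}={7}
  n15('add'): parent n14 fail=8; on 'd' 8→0 → fail=8;  out ∅∪∅=∅
  n20('dca'): parent n19 fail=1; on 'a' 1 → fail=25;  out ∅∪∅=∅
  n24('bdd'): parent n23 fail=8; on 'd' 8→0 → fail=8;  out {5}∪∅={5}
  n26('cad'): parent n25 fail=13; on 'd' 13 → fail=14;  out {6}∪{7}={6,7}
  n5('bbad'): parent n4 fail=13; on 'd' 13 → fail=14;  out ∅∪{7}={7}
  n11('dadd'): parent n10 fail=14; on 'd' 14 → fail=15;  out ∅∪∅=∅
  n16('adda'): parent n15 fail=8; on 'a' 8 → fail=9;  out ∅∪∅=∅
  n21('dcac'): parent n20 fail=25; on 'c' 25→13→0 → fail=1;  out ∅∪{0}={0}
  n6('bbadb'): parent n5 fail=14; on 'b' 14→8→0 → fail=2;  out ∅∪∅=∅
  n12('daddd'): parent n11 fail=15; on 'd' 15→8→0 → fail=8;  out {2}∪∅={2}
  n17('addaa'): parent n16 fail=9; on 'a' 9→13→0 → fail=13;  out ∅∪∅=∅
  n22('dcacc'): parent n21 fail=1; on 'c' 1→0 → fail=1;  out {4}∪{0}={0,4}
  n7('bbadbd'): parent n6 fail=2; on 'd' 2 → fail=23;  out {1}∪∅={1}
  n18('addaad'): parent n17 fail=13; on 'd' 13 → fail=14;  out {3}∪{7}={3,7}

Run:
i=0 'd': node 0→8
i=1 'a': node 8→9
i=2 'd': node 9→10  ** P7@[1:2]
i=3 'd': node 10→11
i=4 'd': node 11→12  ** P2@[0:4]
i=5 'd': node 12→8 (via fail)
i=6 'c': node 8→19  ** P0@[6:6]
i=7 'b': node 19→2 (via fail)
i=8 'd': node 2→23
i=9 'd': node 23→24  ** P5@[7:9]
i=10 'a': node 24→9 (via fail)
i=11 'd': node 9→10  ** P7@[10:11]
i=12 'd': node 10→11
i=13 'a': node 11→16 (via fail)
i=14 'a': node 16→17
i=15 'd': node 17→18  ** P3@[10:15],P7@[14:15]
i=16 'd': node 18→15 (via fail)
i=17 'b': node 15→2 (via fail)
i=18 'd': node 2→23
i=19 'd': node 23→24  ** P5@[17:19]
i=20 'b': node 24→2 (via fail)
i=21 'b': node 2→3
i=22 'b': node 3→3 (via fail)
i=23 'b': node 3→3 (via fail)
i=24 'c': node 3→1 (via fail)  ** P0@[24:24]
i=25 'a': node 1→25
i=26 'd': node 25→26  ** P6@[24:26],P7@[25:26]
i=27 'c': node 26→19 (via fail)  ** P0@[27:27]
i=28 'd': node 19→8 (via fail)
i=29 'a': node 8→9
i=30 'd': node 9→10  ** P7@[29:30]
i=31 'd': node 10→11
i=32 'a': node 11→16 (via fail)
i=33 'a': node 16→17
i=34 'd': node 17→18  ** P3@[29:34],P7@[33:34]
i=35 'b': node 18→2 (via fail)
i=36 'd': node 2→23
i=37 'c': node 23→19 (via fail)  ** P0@[37:37]
i=38 'a': node 19→20
i=39 'c': node 20→21  ** P0@[39:39]
i=40 'c': node 21→22  ** P0@[40:40],P4@[36:40]
i=41 'a': node 22→25 (via fail)

Matches: [[2,7],[4,2],[6,0],[9,5],[11,7],[15,3],[15,7],[19,5],[24,0],[26,6],[26,7],[27,0],[30,7],[34,3],[34,7],[37,0],[39,0],[40,0],[40,4]]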